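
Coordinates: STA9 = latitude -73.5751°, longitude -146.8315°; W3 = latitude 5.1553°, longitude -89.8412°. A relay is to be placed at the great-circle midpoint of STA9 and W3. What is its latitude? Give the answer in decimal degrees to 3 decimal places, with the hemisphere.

Bx = cos φ₂ cos Δλ = 0.542577,  By = cos φ₂ sin Δλ = 0.835186
φₘ = atan2(sin φ₁ + sin φ₂, √((cos φ₁ + Bx)² + By²)) = -36.51523°
λₘ = λ₁ + atan2(By, cos φ₁ + Bx) = -101.49161°

36.515°S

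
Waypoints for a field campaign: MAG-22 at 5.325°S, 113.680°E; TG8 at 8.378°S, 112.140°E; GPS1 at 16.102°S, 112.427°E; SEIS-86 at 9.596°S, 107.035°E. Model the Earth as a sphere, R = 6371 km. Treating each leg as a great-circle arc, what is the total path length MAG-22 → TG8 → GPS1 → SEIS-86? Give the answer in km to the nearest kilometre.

2169 km

MAG-22→TG8: c = 0.059592 rad, d = 379.66 km
TG8→GPS1: c = 0.134898 rad, d = 859.43 km
GPS1→SEIS-86: c = 0.145950 rad, d = 929.85 km
Total = 379.66 + 859.43 + 929.85 = 2168.95 km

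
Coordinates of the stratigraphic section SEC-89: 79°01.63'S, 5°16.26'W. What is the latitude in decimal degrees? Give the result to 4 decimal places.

79.0272°S

79° + 1.63′/60 = 79 + 0.02717 = 79.0272°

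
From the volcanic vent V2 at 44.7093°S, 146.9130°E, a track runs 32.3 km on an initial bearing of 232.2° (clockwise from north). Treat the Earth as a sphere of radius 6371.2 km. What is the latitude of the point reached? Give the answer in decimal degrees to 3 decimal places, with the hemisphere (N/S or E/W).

44.887°S

δ = d/R = 32.3/6371.2 = 0.005070 rad
φ₂ = arcsin(sin φ₁ cos δ + cos φ₁ sin δ cos θ)
   = arcsin(-0.70351·0.99999 + 0.71069·0.00507·-0.61291) = -44.88688°
λ₂ = λ₁ + atan2(sin θ sin δ cos φ₁, cos δ − sin φ₁ sin φ₂) = 146.58905°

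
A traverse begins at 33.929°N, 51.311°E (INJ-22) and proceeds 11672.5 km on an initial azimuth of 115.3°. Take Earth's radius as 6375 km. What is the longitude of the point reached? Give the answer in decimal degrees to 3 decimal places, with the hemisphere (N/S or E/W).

140.193°E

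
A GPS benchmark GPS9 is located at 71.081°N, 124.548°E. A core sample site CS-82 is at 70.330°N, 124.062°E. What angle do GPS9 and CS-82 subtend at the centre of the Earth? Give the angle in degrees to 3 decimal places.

0.768°

Δφ = -0.7510°,  Δλ = -0.4860°
a = sin²(Δφ/2) + cos φ₁ cos φ₂ sin²(Δλ/2) = 0.000045
c = 2·arcsin(√a) = 0.013404 rad = 0.7680°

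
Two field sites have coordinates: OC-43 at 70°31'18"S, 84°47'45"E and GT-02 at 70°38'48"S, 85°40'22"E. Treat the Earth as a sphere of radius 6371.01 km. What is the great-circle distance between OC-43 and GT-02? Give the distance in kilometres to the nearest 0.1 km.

35.3 km

OC-43: φ = -70.52167°, λ = +84.79583°
GT-02: φ = -70.64667°, λ = +85.67278°
Δφ = -0.1250°,  Δλ = 0.8769°
a = sin²(Δφ/2) + cos φ₁ cos φ₂ sin²(Δλ/2) = 0.000008
c = 2·arcsin(√a) = 0.005536 rad = 0.3172°
d = R·c = 6371.01 × 0.005536 = 35.3 km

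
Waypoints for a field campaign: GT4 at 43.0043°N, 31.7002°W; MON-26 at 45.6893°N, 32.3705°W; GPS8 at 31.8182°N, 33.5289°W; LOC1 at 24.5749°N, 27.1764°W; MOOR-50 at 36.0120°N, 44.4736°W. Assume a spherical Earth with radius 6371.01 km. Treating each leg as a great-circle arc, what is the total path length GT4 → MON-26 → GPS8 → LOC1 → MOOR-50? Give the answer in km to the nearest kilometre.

4952 km

GT4→MON-26: c = 0.047603 rad, d = 303.28 km
MON-26→GPS8: c = 0.242602 rad, d = 1545.62 km
GPS8→LOC1: c = 0.159700 rad, d = 1017.45 km
LOC1→MOOR-50: c = 0.327422 rad, d = 2086.01 km
Total = 303.28 + 1545.62 + 1017.45 + 2086.01 = 4952.35 km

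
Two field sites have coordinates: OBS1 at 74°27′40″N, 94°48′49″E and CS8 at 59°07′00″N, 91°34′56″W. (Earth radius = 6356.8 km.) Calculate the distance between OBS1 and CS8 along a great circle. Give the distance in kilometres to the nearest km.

OBS1: φ = +74.46111°, λ = +94.81361°
CS8: φ = +59.11667°, λ = -91.58222°
Δφ = -15.3444°,  Δλ = 173.6042°
a = sin²(Δφ/2) + cos φ₁ cos φ₂ sin²(Δλ/2) = 0.154903
c = 2·arcsin(√a) = 0.809039 rad = 46.3545°
d = R·c = 6356.8 × 0.809039 = 5142.9 km

5143 km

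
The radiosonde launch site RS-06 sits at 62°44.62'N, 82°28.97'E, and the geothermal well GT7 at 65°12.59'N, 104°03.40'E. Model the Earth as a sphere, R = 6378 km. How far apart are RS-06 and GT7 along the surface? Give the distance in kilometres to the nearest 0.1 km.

1082.9 km

RS-06: φ = +62.74367°, λ = +82.48283°
GT7: φ = +65.20983°, λ = +104.05667°
Δφ = 2.4662°,  Δλ = 21.5738°
a = sin²(Δφ/2) + cos φ₁ cos φ₂ sin²(Δλ/2) = 0.007189
c = 2·arcsin(√a) = 0.169784 rad = 9.7279°
d = R·c = 6378 × 0.169784 = 1082.9 km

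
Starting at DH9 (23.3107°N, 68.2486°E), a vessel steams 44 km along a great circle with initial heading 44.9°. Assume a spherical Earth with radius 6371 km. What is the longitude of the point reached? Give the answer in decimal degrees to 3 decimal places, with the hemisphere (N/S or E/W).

δ = d/R = 44/6371 = 0.006906 rad
φ₂ = arcsin(sin φ₁ cos δ + cos φ₁ sin δ cos θ)
   = arcsin(0.39572·0.99998 + 0.91837·0.00691·0.70834) = 23.59070°
λ₂ = λ₁ + atan2(sin θ sin δ cos φ₁, cos δ − sin φ₁ sin φ₂) = 68.55339°

68.553°E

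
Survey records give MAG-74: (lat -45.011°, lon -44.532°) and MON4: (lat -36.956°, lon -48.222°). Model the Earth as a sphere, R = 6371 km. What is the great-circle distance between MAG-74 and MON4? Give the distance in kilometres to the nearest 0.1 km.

947.4 km

Δφ = 8.0550°,  Δλ = -3.6900°
a = sin²(Δφ/2) + cos φ₁ cos φ₂ sin²(Δλ/2) = 0.005519
c = 2·arcsin(√a) = 0.148711 rad = 8.5205°
d = R·c = 6371 × 0.148711 = 947.4 km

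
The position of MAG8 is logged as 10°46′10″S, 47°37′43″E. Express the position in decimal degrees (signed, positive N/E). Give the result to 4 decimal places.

-10.7694°, +47.6286°

lat: 10.7694° S → -10.7694°
lon: 47.6286° E → +47.6286°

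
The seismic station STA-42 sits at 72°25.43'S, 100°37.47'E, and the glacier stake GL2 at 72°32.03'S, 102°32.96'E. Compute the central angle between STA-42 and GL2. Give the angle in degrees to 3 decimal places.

STA-42: φ = -72.42383°, λ = +100.62450°
GL2: φ = -72.53383°, λ = +102.54933°
Δφ = -0.1100°,  Δλ = 1.9248°
a = sin²(Δφ/2) + cos φ₁ cos φ₂ sin²(Δλ/2) = 0.000026
c = 2·arcsin(√a) = 0.010294 rad = 0.5898°

0.590°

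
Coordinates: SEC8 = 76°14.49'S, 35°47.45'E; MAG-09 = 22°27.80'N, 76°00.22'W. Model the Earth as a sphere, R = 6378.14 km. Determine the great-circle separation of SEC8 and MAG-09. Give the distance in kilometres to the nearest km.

SEC8: φ = -76.24150°, λ = +35.79083°
MAG-09: φ = +22.46333°, λ = -76.00367°
Δφ = 98.7048°,  Δλ = -111.7945°
a = sin²(Δφ/2) + cos φ₁ cos φ₂ sin²(Δλ/2) = 0.726365
c = 2·arcsin(√a) = 2.040621 rad = 116.9190°
d = R·c = 6378.14 × 2.040621 = 13015.4 km

13015 km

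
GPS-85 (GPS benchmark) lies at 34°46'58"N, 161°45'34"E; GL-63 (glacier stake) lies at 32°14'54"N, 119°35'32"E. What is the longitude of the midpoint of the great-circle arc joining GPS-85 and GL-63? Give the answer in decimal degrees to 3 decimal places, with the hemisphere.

GPS-85: φ = +34.78278°, λ = +161.75944°
GL-63: φ = +32.24833°, λ = +119.59222°
Bx = cos φ₂ cos Δλ = 0.626855,  By = cos φ₂ sin Δλ = -0.567745
φₘ = atan2(sin φ₁ + sin φ₂, √((cos φ₁ + Bx)² + By²)) = 35.36640°
λₘ = λ₁ + atan2(By, cos φ₁ + Bx) = 140.35222°

140.352°E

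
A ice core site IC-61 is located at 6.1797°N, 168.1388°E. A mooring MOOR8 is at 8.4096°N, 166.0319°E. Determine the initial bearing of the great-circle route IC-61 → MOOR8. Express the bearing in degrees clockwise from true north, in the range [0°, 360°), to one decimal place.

Δλ = -2.1069°
y = sin Δλ · cos φ₂ = -0.036369
x = cos φ₁ sin φ₂ − sin φ₁ cos φ₂ cos Δλ = 0.038981
θ = atan2(y, x) = -43.0143° → 316.9857° (mod 360°)

317.0°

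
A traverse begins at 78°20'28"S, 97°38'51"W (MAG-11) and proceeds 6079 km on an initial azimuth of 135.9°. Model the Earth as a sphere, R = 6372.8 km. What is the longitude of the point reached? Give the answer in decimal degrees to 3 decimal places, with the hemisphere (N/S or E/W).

31.175°E

MAG-11: φ = -78.34111°, λ = -97.64750°
δ = d/R = 6079/6372.8 = 0.953898 rad
φ₂ = arcsin(sin φ₁ cos δ + cos φ₁ sin δ cos θ)
   = arcsin(-0.97937·0.57851 + 0.20208·0.81568·-0.71813) = -43.23130°
λ₂ = λ₁ + atan2(sin θ sin δ cos φ₁, cos δ − sin φ₁ sin φ₂) = 31.17528°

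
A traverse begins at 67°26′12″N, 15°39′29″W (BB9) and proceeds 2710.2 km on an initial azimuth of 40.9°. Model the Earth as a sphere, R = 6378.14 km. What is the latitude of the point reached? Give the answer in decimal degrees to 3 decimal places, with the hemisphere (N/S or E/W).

73.924°N

BB9: φ = +67.43667°, λ = -15.65806°
δ = d/R = 2710.2/6378.14 = 0.424920 rad
φ₂ = arcsin(sin φ₁ cos δ + cos φ₁ sin δ cos θ)
   = arcsin(0.92346·0.91107 + 0.38370·0.41225·0.75585) = 73.92426°
λ₂ = λ₁ + atan2(sin θ sin δ cos φ₁, cos δ − sin φ₁ sin φ₂) = 61.43886°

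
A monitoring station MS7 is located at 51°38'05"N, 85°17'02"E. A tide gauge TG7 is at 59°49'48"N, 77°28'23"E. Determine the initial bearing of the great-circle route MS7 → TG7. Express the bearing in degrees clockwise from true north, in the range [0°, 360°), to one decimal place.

MS7: φ = +51.63472°, λ = +85.28389°
TG7: φ = +59.83000°, λ = +77.47306°
Δλ = -7.8108°
y = sin Δλ · cos φ₂ = -0.068300
x = cos φ₁ sin φ₂ − sin φ₁ cos φ₂ cos Δλ = 0.146203
θ = atan2(y, x) = -25.0401° → 334.9599° (mod 360°)

335.0°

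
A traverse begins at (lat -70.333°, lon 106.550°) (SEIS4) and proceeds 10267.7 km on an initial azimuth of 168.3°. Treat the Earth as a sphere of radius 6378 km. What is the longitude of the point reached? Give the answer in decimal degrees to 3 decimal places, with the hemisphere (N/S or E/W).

85.684°W

δ = d/R = 10267.7/6378 = 1.609862 rad
φ₂ = arcsin(sin φ₁ cos δ + cos φ₁ sin δ cos θ)
   = arcsin(-0.94166·-0.03906 + 0.33655·0.99924·-0.97922) = -17.00957°
λ₂ = λ₁ + atan2(sin θ sin δ cos φ₁, cos δ − sin φ₁ sin φ₂) = -85.68384°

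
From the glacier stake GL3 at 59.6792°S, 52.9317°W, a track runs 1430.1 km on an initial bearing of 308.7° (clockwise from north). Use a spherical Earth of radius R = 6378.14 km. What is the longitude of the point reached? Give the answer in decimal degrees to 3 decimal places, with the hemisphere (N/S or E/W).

δ = d/R = 1430.1/6378.14 = 0.224219 rad
φ₂ = arcsin(sin φ₁ cos δ + cos φ₁ sin δ cos θ)
   = arcsin(-0.86321·0.97497 + 0.50484·0.22234·0.62524) = -50.48173°
λ₂ = λ₁ + atan2(sin θ sin δ cos φ₁, cos δ − sin φ₁ sin φ₂) = -68.75661°

68.757°W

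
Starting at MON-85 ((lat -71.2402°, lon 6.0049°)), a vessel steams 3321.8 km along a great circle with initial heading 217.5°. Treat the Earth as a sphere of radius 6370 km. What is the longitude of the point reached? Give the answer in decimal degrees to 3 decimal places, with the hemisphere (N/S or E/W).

101.452°W

δ = d/R = 3321.8/6370 = 0.521476 rad
φ₂ = arcsin(sin φ₁ cos δ + cos φ₁ sin δ cos θ)
   = arcsin(-0.94688·0.86709 + 0.32160·0.49816·-0.79335) = -71.46391°
λ₂ = λ₁ + atan2(sin θ sin δ cos φ₁, cos δ − sin φ₁ sin φ₂) = -101.45173°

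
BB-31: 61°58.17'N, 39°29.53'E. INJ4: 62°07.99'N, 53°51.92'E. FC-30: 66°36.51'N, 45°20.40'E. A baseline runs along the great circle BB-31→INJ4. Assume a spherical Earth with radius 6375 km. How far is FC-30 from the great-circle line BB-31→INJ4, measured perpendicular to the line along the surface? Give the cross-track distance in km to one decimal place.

BB-31: φ = +61.96950°, λ = +39.49217°
INJ4: φ = +62.13317°, λ = +53.86533°
FC-30: φ = +66.60850°, λ = +45.34000°
δ₁₃ = central angle BB-31→FC-30 = 0.092194 rad  (haversine)
θ₁₃ = bearing BB-31→FC-30 = 26.064°,  θ₁₂ = bearing BB-31→INJ4 = 82.260°
dₓₜ = R·arcsin(sin δ₁₃ · sin(θ₁₃ − θ₁₂)) = 6375·arcsin(0.09206·sin(-56.196°)) = -488.163 km
|dₓₜ| = 488.163 km

488.2 km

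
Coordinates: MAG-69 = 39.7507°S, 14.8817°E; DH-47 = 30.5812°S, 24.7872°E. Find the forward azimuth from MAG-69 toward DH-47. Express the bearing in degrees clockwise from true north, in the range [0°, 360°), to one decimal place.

44.4°

Δλ = 9.9055°
y = sin Δλ · cos φ₂ = 0.148097
x = cos φ₁ sin φ₂ − sin φ₁ cos φ₂ cos Δλ = 0.151149
θ = atan2(y, x) = 44.4156° → 44.4156° (mod 360°)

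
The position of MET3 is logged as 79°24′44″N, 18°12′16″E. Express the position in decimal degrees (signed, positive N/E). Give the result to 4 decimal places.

+79.4122°, +18.2044°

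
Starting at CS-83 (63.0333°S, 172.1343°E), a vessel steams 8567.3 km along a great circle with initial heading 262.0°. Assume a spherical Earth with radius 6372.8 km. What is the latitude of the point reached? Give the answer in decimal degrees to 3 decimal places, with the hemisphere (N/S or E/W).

δ = d/R = 8567.3/6372.8 = 1.344354 rad
φ₂ = arcsin(sin φ₁ cos δ + cos φ₁ sin δ cos θ)
   = arcsin(-0.89127·0.22451 + 0.45347·0.97447·-0.13917) = -15.16507°
λ₂ = λ₁ + atan2(sin θ sin δ cos φ₁, cos δ − sin φ₁ sin φ₂) = 81.00252°

15.165°S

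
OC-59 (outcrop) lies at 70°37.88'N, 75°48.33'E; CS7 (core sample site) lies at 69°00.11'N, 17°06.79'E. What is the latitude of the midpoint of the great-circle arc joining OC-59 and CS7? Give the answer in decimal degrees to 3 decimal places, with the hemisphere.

72.229°N

OC-59: φ = +70.63133°, λ = +75.80550°
CS7: φ = +69.00183°, λ = +17.11317°
Bx = cos φ₂ cos Δλ = 0.186204,  By = cos φ₂ sin Δλ = -0.306160
φₘ = atan2(sin φ₁ + sin φ₂, √((cos φ₁ + Bx)² + By²)) = 72.22918°
λₘ = λ₁ + atan2(By, cos φ₁ + Bx) = 45.21331°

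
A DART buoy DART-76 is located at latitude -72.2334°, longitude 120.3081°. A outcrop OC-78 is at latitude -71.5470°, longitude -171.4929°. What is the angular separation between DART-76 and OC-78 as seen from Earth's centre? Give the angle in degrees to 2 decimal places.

Δφ = 0.6864°,  Δλ = 68.1990°
a = sin²(Δφ/2) + cos φ₁ cos φ₂ sin²(Δλ/2) = 0.030393
c = 2·arcsin(√a) = 0.350464 rad = 20.0801°

20.08°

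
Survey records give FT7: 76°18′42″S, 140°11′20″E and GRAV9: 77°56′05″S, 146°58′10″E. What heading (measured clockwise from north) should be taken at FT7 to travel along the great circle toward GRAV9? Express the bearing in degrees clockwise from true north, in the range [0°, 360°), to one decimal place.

FT7: φ = -76.31167°, λ = +140.18889°
GRAV9: φ = -77.93472°, λ = +146.96944°
Δλ = 6.7806°
y = sin Δλ · cos φ₂ = 0.024679
x = cos φ₁ sin φ₂ − sin φ₁ cos φ₂ cos Δλ = -0.029744
θ = atan2(y, x) = 140.3173° → 140.3173° (mod 360°)

140.3°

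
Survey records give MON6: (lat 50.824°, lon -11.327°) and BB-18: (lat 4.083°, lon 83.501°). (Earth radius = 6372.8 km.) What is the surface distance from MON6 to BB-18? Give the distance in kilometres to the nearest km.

Δφ = -46.7410°,  Δλ = 94.8280°
a = sin²(Δφ/2) + cos φ₁ cos φ₂ sin²(Δλ/2) = 0.498918
c = 2·arcsin(√a) = 1.568633 rad = 89.8760°
d = R·c = 6372.8 × 1.568633 = 9996.6 km

9997 km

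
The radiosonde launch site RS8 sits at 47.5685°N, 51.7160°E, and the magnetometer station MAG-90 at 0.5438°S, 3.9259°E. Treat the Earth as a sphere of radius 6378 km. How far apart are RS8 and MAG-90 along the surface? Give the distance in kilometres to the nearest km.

7068 km

Δφ = -48.1123°,  Δλ = -47.7901°
a = sin²(Δφ/2) + cos φ₁ cos φ₂ sin²(Δλ/2) = 0.276862
c = 2·arcsin(√a) = 1.108196 rad = 63.4950°
d = R·c = 6378 × 1.108196 = 7068.1 km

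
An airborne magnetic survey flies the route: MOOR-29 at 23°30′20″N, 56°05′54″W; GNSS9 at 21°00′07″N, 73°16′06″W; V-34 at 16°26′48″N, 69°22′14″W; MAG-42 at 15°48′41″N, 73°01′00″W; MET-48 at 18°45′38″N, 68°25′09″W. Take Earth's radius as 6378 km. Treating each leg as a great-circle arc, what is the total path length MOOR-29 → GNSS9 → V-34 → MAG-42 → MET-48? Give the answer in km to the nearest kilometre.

MOOR-29: φ = +23.50556°, λ = -56.09833°
GNSS9: φ = +21.00194°, λ = -73.26833°
V-34: φ = +16.44667°, λ = -69.37056°
MAG-42: φ = +15.81139°, λ = -73.01667°
MET-48: φ = +18.76056°, λ = -68.41917°
MOOR-29→GNSS9: c = 0.280592 rad, d = 1789.62 km
GNSS9→V-34: c = 0.102318 rad, d = 652.58 km
V-34→MAG-42: c = 0.062128 rad, d = 396.25 km
MAG-42→MET-48: c = 0.092291 rad, d = 588.63 km
Total = 1789.62 + 652.58 + 396.25 + 588.63 = 3427.09 km

3427 km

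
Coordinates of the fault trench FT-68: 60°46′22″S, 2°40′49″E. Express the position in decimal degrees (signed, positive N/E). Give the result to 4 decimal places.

lat: 60.7728° S → -60.7728°
lon: 2.6803° E → +2.6803°

-60.7728°, +2.6803°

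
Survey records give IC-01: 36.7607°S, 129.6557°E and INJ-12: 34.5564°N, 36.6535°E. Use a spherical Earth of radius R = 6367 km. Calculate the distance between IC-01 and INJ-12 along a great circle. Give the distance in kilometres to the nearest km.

12442 km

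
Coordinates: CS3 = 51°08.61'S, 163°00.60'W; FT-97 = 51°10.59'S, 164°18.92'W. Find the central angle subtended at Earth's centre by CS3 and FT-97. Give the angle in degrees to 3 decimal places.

0.819°

CS3: φ = -51.14350°, λ = -163.01000°
FT-97: φ = -51.17650°, λ = -164.31533°
Δφ = -0.0330°,  Δλ = -1.3053°
a = sin²(Δφ/2) + cos φ₁ cos φ₂ sin²(Δλ/2) = 0.000051
c = 2·arcsin(√a) = 0.014299 rad = 0.8193°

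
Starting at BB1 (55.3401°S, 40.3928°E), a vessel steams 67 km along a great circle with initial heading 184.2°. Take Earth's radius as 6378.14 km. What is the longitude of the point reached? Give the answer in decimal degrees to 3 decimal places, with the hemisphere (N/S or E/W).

δ = d/R = 67/6378.14 = 0.010505 rad
φ₂ = arcsin(sin φ₁ cos δ + cos φ₁ sin δ cos θ)
   = arcsin(-0.82254·0.99994 + 0.56870·0.01050·-0.99731) = -55.94033°
λ₂ = λ₁ + atan2(sin θ sin δ cos φ₁, cos δ − sin φ₁ sin φ₂) = 40.31410°

40.314°E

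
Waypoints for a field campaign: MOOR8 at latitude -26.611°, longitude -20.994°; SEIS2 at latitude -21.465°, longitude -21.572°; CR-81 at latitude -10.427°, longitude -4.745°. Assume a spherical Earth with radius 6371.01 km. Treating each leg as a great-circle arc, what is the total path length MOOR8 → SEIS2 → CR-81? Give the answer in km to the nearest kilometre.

2750 km

MOOR8→SEIS2: c = 0.090285 rad, d = 575.21 km
SEIS2→CR-81: c = 0.341327 rad, d = 2174.60 km
Total = 575.21 + 2174.60 = 2749.81 km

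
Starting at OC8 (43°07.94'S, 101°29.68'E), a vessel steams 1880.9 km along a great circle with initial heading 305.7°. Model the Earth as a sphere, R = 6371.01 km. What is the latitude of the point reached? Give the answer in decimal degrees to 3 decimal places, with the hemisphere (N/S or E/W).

32.019°S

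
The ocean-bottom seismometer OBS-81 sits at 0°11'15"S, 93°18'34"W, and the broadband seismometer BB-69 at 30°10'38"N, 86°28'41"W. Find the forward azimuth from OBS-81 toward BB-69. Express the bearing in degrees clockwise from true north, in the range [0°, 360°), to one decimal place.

11.5°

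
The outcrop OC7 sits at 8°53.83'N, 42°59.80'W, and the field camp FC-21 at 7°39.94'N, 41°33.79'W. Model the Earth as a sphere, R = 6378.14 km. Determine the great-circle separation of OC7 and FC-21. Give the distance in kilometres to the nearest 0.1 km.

OC7: φ = +8.89717°, λ = -42.99667°
FC-21: φ = +7.66567°, λ = -41.56317°
Δφ = -1.2315°,  Δλ = 1.4335°
a = sin²(Δφ/2) + cos φ₁ cos φ₂ sin²(Δλ/2) = 0.000269
c = 2·arcsin(√a) = 0.032786 rad = 1.8785°
d = R·c = 6378.14 × 0.032786 = 209.1 km

209.1 km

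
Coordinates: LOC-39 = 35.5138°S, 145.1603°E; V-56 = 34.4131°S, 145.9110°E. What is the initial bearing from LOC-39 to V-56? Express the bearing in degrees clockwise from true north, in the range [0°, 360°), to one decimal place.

29.4°

Δλ = 0.7507°
y = sin Δλ · cos φ₂ = 0.010809
x = cos φ₁ sin φ₂ − sin φ₁ cos φ₂ cos Δλ = 0.019169
θ = atan2(y, x) = 29.4179° → 29.4179° (mod 360°)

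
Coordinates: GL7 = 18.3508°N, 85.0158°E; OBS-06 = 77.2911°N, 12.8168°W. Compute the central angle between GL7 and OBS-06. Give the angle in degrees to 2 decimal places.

73.82°

Δφ = 58.9403°,  Δλ = -97.8326°
a = sin²(Δφ/2) + cos φ₁ cos φ₂ sin²(Δλ/2) = 0.360668
c = 2·arcsin(√a) = 1.288393 rad = 73.8195°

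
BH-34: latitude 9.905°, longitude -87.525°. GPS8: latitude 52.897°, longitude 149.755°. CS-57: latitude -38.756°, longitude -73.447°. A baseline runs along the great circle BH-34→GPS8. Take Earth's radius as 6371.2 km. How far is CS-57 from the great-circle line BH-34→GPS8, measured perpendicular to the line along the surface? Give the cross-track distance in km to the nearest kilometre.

δ₁₃ = central angle BH-34→CS-57 = 0.879624 rad  (haversine)
θ₁₃ = bearing BH-34→CS-57 = 165.748°,  θ₁₂ = bearing BH-34→GPS8 = 328.913°
dₓₜ = R·arcsin(sin δ₁₃ · sin(θ₁₃ − θ₁₂)) = 6371.2·arcsin(0.77050·sin(-163.164°)) = -1433.852 km
|dₓₜ| = 1433.852 km

1434 km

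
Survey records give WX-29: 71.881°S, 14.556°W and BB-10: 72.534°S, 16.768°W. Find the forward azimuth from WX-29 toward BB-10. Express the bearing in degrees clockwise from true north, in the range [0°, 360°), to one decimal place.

Δλ = -2.2120°
y = sin Δλ · cos φ₂ = -0.011585
x = cos φ₁ sin φ₂ − sin φ₁ cos φ₂ cos Δλ = -0.011609
θ = atan2(y, x) = -135.0612° → 224.9388° (mod 360°)

224.9°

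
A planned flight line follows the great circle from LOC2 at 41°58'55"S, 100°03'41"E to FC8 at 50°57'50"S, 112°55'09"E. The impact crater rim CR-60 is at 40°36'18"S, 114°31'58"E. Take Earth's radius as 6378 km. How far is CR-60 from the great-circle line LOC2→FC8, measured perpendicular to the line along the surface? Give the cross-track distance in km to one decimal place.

LOC2: φ = -41.98194°, λ = +100.06139°
FC8: φ = -50.96389°, λ = +112.91917°
CR-60: φ = -40.60500°, λ = +114.53278°
δ₁₃ = central angle LOC2→CR-60 = 0.191050 rad  (haversine)
θ₁₃ = bearing LOC2→CR-60 = 87.610°,  θ₁₂ = bearing LOC2→FC8 = 139.942°
dₓₜ = R·arcsin(sin δ₁₃ · sin(θ₁₃ − θ₁₂)) = 6378·arcsin(0.18989·sin(-52.332°)) = -962.327 km
|dₓₜ| = 962.327 km

962.3 km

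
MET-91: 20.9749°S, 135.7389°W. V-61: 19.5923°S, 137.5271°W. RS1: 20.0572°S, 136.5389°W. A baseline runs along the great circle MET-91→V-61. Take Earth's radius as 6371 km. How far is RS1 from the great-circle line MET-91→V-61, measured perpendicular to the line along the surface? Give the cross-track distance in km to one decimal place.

δ₁₃ = central angle MET-91→RS1 = 0.020677 rad  (haversine)
θ₁₃ = bearing MET-91→RS1 = 320.629°,  θ₁₂ = bearing MET-91→V-61 = 309.186°
dₓₜ = R·arcsin(sin δ₁₃ · sin(θ₁₃ − θ₁₂)) = 6371·arcsin(0.02068·sin(11.443°)) = 26.134 km
|dₓₜ| = 26.134 km

26.1 km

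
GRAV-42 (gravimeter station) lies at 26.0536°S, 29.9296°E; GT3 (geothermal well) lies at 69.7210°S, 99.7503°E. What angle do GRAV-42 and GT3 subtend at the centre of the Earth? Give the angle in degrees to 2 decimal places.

58.71°

Δφ = -43.6674°,  Δλ = 69.8207°
a = sin²(Δφ/2) + cos φ₁ cos φ₂ sin²(Δλ/2) = 0.240301
c = 2·arcsin(√a) = 1.024649 rad = 58.7081°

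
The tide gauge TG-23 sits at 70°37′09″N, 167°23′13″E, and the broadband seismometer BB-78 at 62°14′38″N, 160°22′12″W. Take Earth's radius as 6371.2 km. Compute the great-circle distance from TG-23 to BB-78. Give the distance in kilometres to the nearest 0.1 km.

1678.3 km

TG-23: φ = +70.61917°, λ = +167.38694°
BB-78: φ = +62.24389°, λ = -160.37000°
Δφ = -8.3753°,  Δλ = 32.2431°
a = sin²(Δφ/2) + cos φ₁ cos φ₂ sin²(Δλ/2) = 0.017248
c = 2·arcsin(√a) = 0.263426 rad = 15.0932°
d = R·c = 6371.2 × 0.263426 = 1678.3 km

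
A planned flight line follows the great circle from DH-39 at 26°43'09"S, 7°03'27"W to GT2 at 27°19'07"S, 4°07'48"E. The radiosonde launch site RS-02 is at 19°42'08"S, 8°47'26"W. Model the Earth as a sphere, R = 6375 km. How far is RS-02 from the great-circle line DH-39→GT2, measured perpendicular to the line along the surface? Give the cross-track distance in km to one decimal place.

DH-39: φ = -26.71917°, λ = -7.05750°
GT2: φ = -27.31861°, λ = +4.13000°
RS-02: φ = -19.70222°, λ = -8.79056°
δ₁₃ = central angle DH-39→RS-02 = 0.125578 rad  (haversine)
θ₁₃ = bearing DH-39→RS-02 = 346.860°,  θ₁₂ = bearing DH-39→GT2 = 95.979°
dₓₜ = R·arcsin(sin δ₁₃ · sin(θ₁₃ − θ₁₂)) = 6375·arcsin(0.12525·sin(250.882°)) = -756.191 km
|dₓₜ| = 756.191 km

756.2 km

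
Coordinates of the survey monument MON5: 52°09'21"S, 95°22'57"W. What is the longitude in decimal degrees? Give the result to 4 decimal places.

95° + 22′/60 + 57″/3600 = 95 + 0.36667 + 0.01583 = 95.3825°

95.3825°W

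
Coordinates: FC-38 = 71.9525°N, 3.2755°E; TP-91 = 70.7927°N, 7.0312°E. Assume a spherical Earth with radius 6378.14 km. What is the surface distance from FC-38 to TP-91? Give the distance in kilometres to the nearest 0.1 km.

Δφ = -1.1598°,  Δλ = 3.7557°
a = sin²(Δφ/2) + cos φ₁ cos φ₂ sin²(Δλ/2) = 0.000212
c = 2·arcsin(√a) = 0.029113 rad = 1.6681°
d = R·c = 6378.14 × 0.029113 = 185.7 km

185.7 km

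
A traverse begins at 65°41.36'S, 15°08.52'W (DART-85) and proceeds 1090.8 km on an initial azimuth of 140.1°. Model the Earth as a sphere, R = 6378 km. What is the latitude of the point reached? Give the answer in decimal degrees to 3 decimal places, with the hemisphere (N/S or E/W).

72.135°S

DART-85: φ = -65.68933°, λ = -15.14200°
δ = d/R = 1090.8/6378 = 0.171025 rad
φ₂ = arcsin(sin φ₁ cos δ + cos φ₁ sin δ cos θ)
   = arcsin(-0.91133·0.98541 + 0.41168·0.17019·-0.76717) = -72.13520°
λ₂ = λ₁ + atan2(sin θ sin δ cos φ₁, cos δ − sin φ₁ sin φ₂) = 5.70462°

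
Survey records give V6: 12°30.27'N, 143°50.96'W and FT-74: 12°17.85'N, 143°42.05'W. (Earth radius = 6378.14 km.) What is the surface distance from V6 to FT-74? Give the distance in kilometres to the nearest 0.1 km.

28.1 km

V6: φ = +12.50450°, λ = -143.84933°
FT-74: φ = +12.29750°, λ = -143.70083°
Δφ = -0.2070°,  Δλ = 0.1485°
a = sin²(Δφ/2) + cos φ₁ cos φ₂ sin²(Δλ/2) = 0.000005
c = 2·arcsin(√a) = 0.004411 rad = 0.2528°
d = R·c = 6378.14 × 0.004411 = 28.1 km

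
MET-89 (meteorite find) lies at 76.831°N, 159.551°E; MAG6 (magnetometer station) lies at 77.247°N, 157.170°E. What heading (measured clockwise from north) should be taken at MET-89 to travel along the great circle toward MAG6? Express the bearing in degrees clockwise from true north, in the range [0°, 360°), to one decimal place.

309.1°

Δλ = -2.3810°
y = sin Δλ · cos φ₂ = -0.009171
x = cos φ₁ sin φ₂ − sin φ₁ cos φ₂ cos Δλ = 0.007446
θ = atan2(y, x) = -50.9259° → 309.0741° (mod 360°)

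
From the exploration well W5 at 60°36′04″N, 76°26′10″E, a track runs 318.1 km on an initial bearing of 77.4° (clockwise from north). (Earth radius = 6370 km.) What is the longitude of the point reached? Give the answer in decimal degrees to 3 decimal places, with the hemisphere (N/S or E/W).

82.222°E

W5: φ = +60.60111°, λ = +76.43611°
δ = d/R = 318.1/6370 = 0.049937 rad
φ₂ = arcsin(sin φ₁ cos δ + cos φ₁ sin δ cos θ)
   = arcsin(0.87122·0.99875 + 0.49089·0.04992·0.21814) = 61.10213°
λ₂ = λ₁ + atan2(sin θ sin δ cos φ₁, cos δ − sin φ₁ sin φ₂) = 82.22168°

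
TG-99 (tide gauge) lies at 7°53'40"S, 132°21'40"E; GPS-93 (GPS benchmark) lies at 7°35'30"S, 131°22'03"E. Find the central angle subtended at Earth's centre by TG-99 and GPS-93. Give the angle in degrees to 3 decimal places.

1.030°

TG-99: φ = -7.89444°, λ = +132.36111°
GPS-93: φ = -7.59167°, λ = +131.36750°
Δφ = 0.3028°,  Δλ = -0.9936°
a = sin²(Δφ/2) + cos φ₁ cos φ₂ sin²(Δλ/2) = 0.000081
c = 2·arcsin(√a) = 0.017978 rad = 1.0301°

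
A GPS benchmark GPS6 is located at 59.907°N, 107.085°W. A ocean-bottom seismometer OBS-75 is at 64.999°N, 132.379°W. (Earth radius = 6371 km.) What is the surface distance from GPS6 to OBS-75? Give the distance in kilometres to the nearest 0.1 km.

1406.3 km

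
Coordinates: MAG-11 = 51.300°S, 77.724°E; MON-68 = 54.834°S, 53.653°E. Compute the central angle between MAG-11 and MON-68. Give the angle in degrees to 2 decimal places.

14.81°

Δφ = -3.5340°,  Δλ = -24.0710°
a = sin²(Δφ/2) + cos φ₁ cos φ₂ sin²(Δλ/2) = 0.016608
c = 2·arcsin(√a) = 0.258464 rad = 14.8089°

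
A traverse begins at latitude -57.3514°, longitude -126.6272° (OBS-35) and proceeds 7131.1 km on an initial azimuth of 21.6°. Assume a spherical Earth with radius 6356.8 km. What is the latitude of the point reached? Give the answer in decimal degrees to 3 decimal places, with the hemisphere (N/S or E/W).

4.957°N

δ = d/R = 7131.1/6356.8 = 1.121807 rad
φ₂ = arcsin(sin φ₁ cos δ + cos φ₁ sin δ cos θ)
   = arcsin(-0.84200·0.43406 + 0.53949·0.90089·0.92978) = 4.95724°
λ₂ = λ₁ + atan2(sin θ sin δ cos φ₁, cos δ − sin φ₁ sin φ₂) = -107.18332°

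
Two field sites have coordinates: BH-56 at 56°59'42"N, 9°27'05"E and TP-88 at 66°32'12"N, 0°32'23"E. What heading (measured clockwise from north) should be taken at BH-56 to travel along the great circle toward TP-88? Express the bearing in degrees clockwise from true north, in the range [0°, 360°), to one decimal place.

BH-56: φ = +56.99500°, λ = +9.45139°
TP-88: φ = +66.53667°, λ = +0.53972°
Δλ = -8.9117°
y = sin Δλ · cos φ₂ = -0.061680
x = cos φ₁ sin φ₂ − sin φ₁ cos φ₂ cos Δλ = 0.169796
θ = atan2(y, x) = -19.9640° → 340.0360° (mod 360°)

340.0°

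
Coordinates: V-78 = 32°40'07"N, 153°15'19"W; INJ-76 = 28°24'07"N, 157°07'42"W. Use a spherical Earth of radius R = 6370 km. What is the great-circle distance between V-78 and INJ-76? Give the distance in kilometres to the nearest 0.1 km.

602.0 km

V-78: φ = +32.66861°, λ = -153.25528°
INJ-76: φ = +28.40194°, λ = -157.12833°
Δφ = -4.2667°,  Δλ = -3.8731°
a = sin²(Δφ/2) + cos φ₁ cos φ₂ sin²(Δλ/2) = 0.002231
c = 2·arcsin(√a) = 0.094508 rad = 5.4149°
d = R·c = 6370 × 0.094508 = 602.0 km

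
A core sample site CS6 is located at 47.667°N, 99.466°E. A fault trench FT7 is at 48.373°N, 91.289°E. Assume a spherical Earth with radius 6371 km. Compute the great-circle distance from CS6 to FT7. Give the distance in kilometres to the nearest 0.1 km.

612.9 km

Δφ = 0.7060°,  Δλ = -8.1770°
a = sin²(Δφ/2) + cos φ₁ cos φ₂ sin²(Δλ/2) = 0.002312
c = 2·arcsin(√a) = 0.096203 rad = 5.5120°
d = R·c = 6371 × 0.096203 = 612.9 km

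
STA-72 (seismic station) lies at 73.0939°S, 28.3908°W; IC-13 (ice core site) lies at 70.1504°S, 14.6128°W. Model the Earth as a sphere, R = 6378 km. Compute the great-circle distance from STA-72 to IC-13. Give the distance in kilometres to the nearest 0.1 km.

Δφ = 2.9435°,  Δλ = 13.7780°
a = sin²(Δφ/2) + cos φ₁ cos φ₂ sin²(Δλ/2) = 0.002080
c = 2·arcsin(√a) = 0.091252 rad = 5.2284°
d = R·c = 6378 × 0.091252 = 582.0 km

582.0 km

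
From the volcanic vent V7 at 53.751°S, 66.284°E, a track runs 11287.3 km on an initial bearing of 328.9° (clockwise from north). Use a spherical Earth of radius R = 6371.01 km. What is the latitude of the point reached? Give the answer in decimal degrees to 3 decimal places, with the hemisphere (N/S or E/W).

δ = d/R = 11287.3/6371.01 = 1.771666 rad
φ₂ = arcsin(sin φ₁ cos δ + cos φ₁ sin δ cos θ)
   = arcsin(-0.80645·-0.19952 + 0.59130·0.97989·0.85627) = 41.07389°
λ₂ = λ₁ + atan2(sin θ sin δ cos φ₁, cos δ − sin φ₁ sin φ₂) = 24.10837°

41.074°N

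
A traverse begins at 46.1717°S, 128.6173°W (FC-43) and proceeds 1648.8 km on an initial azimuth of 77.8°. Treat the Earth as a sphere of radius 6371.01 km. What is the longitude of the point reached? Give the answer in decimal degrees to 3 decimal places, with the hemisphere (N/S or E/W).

δ = d/R = 1648.8/6371.01 = 0.258797 rad
φ₂ = arcsin(sin φ₁ cos δ + cos φ₁ sin δ cos θ)
   = arcsin(-0.72142·0.96670 + 0.69250·0.25592·0.21132) = -41.29547°
λ₂ = λ₁ + atan2(sin θ sin δ cos φ₁, cos δ − sin φ₁ sin φ₂) = -109.17037°

109.170°W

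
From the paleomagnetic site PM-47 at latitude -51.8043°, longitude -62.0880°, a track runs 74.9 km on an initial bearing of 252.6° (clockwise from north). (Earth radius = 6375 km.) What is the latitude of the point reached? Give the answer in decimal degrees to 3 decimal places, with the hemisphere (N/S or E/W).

52.001°S

δ = d/R = 74.9/6375 = 0.011749 rad
φ₂ = arcsin(sin φ₁ cos δ + cos φ₁ sin δ cos θ)
   = arcsin(-0.78590·0.99993 + 0.61835·0.01175·-0.29904) = -52.00100°
λ₂ = λ₁ + atan2(sin θ sin δ cos φ₁, cos δ − sin φ₁ sin φ₂) = -63.13143°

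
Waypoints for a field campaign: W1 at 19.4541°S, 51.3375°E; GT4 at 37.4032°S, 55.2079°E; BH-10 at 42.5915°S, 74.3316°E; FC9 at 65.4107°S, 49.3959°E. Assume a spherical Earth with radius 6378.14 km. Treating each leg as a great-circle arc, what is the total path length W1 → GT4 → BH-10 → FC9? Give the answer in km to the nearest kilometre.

W1→GT4: c = 0.318768 rad, d = 2033.14 km
GT4→BH-10: c = 0.270533 rad, d = 1725.50 km
BH-10→FC9: c = 0.466436 rad, d = 2974.99 km
Total = 2033.14 + 1725.50 + 2974.99 = 6733.64 km

6734 km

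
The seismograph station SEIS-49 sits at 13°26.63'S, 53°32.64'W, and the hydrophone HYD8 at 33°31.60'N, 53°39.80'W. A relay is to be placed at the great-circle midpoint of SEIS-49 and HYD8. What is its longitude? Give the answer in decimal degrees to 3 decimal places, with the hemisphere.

53.599°W

SEIS-49: φ = -13.44383°, λ = -53.54400°
HYD8: φ = +33.52667°, λ = -53.66333°
Bx = cos φ₂ cos Δλ = 0.833627,  By = cos φ₂ sin Δλ = -0.001736
φₘ = atan2(sin φ₁ + sin φ₂, √((cos φ₁ + Bx)² + By²)) = 10.04142°
λₘ = λ₁ + atan2(By, cos φ₁ + Bx) = -53.59908°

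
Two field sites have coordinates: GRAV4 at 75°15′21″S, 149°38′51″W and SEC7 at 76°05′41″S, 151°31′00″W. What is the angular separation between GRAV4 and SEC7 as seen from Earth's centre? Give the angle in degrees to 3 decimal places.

0.958°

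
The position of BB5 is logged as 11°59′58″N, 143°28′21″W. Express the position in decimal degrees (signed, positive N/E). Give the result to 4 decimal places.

lat: 11.9994° N → +11.9994°
lon: 143.4725° W → -143.4725°

+11.9994°, -143.4725°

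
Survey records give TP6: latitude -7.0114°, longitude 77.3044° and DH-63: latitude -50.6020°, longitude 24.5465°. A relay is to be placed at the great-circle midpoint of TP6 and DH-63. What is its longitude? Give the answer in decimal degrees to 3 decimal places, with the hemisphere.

57.149°E

Bx = cos φ₂ cos Δλ = 0.384113,  By = cos φ₂ sin Δλ = -0.505278
φₘ = atan2(sin φ₁ + sin φ₂, √((cos φ₁ + Bx)² + By²)) = -31.39167°
λₘ = λ₁ + atan2(By, cos φ₁ + Bx) = 57.14930°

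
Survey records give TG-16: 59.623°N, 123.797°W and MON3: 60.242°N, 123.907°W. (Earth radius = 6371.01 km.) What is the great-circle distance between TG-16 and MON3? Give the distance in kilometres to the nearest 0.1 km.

69.1 km

Δφ = 0.6190°,  Δλ = -0.1100°
a = sin²(Δφ/2) + cos φ₁ cos φ₂ sin²(Δλ/2) = 0.000029
c = 2·arcsin(√a) = 0.010846 rad = 0.6214°
d = R·c = 6371.01 × 0.010846 = 69.1 km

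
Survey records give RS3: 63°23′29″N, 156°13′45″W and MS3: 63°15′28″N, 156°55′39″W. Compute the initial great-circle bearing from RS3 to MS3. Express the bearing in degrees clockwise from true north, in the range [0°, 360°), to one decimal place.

RS3: φ = +63.39139°, λ = -156.22917°
MS3: φ = +63.25778°, λ = -156.92750°
Δλ = -0.6983°
y = sin Δλ · cos φ₂ = -0.005484
x = cos φ₁ sin φ₂ − sin φ₁ cos φ₂ cos Δλ = -0.002302
θ = atan2(y, x) = -112.7706° → 247.2294° (mod 360°)

247.2°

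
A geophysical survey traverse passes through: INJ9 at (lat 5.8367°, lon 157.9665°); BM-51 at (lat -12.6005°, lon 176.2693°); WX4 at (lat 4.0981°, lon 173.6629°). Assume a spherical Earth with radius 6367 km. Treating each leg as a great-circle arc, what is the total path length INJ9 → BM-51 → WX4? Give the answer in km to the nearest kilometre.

4756 km

INJ9→BM-51: c = 0.452046 rad, d = 2878.17 km
BM-51→WX4: c = 0.294930 rad, d = 1877.82 km
Total = 2878.17 + 1877.82 = 4755.99 km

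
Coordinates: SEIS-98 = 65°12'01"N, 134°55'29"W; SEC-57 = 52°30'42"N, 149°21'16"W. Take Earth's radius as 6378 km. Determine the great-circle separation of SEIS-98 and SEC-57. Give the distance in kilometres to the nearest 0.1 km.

1629.9 km

SEIS-98: φ = +65.20028°, λ = -134.92472°
SEC-57: φ = +52.51167°, λ = -149.35444°
Δφ = -12.6886°,  Δλ = -14.4297°
a = sin²(Δφ/2) + cos φ₁ cos φ₂ sin²(Δλ/2) = 0.016237
c = 2·arcsin(√a) = 0.255546 rad = 14.6417°
d = R·c = 6378 × 0.255546 = 1629.9 km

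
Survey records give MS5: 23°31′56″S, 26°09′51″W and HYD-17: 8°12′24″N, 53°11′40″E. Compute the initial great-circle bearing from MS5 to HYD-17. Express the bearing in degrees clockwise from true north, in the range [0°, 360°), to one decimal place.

MS5: φ = -23.53222°, λ = -26.16417°
HYD-17: φ = +8.20667°, λ = +53.19444°
Δλ = 79.3586°
y = sin Δλ · cos φ₂ = 0.972738
x = cos φ₁ sin φ₂ − sin φ₁ cos φ₂ cos Δλ = 0.203847
θ = atan2(y, x) = 78.1644° → 78.1644° (mod 360°)

78.2°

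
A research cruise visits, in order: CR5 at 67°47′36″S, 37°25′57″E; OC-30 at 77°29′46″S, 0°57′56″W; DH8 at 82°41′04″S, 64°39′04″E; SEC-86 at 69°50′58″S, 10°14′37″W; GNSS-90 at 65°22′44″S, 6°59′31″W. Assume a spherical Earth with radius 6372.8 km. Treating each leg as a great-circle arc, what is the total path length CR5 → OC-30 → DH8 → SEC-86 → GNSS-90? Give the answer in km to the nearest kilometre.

5588 km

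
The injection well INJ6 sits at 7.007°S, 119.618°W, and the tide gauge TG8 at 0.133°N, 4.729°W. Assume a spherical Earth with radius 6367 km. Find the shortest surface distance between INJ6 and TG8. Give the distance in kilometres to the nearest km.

12747 km

Δφ = 7.1400°,  Δλ = 114.8890°
a = sin²(Δφ/2) + cos φ₁ cos φ₂ sin²(Δλ/2) = 0.709000
c = 2·arcsin(√a) = 2.002039 rad = 114.7084°
d = R·c = 6367 × 2.002039 = 12747.0 km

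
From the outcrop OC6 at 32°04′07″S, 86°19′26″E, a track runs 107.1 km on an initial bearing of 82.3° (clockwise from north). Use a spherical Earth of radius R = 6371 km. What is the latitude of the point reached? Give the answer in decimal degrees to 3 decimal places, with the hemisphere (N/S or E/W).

OC6: φ = -32.06861°, λ = +86.32389°
δ = d/R = 107.1/6371 = 0.016811 rad
φ₂ = arcsin(sin φ₁ cos δ + cos φ₁ sin δ cos θ)
   = arcsin(-0.53093·0.99986 + 0.84741·0.01681·0.13399) = -31.93459°
λ₂ = λ₁ + atan2(sin θ sin δ cos φ₁, cos δ − sin φ₁ sin φ₂) = 87.44862°

31.935°S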